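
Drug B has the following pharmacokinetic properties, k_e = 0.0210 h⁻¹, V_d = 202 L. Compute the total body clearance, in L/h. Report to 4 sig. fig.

4.242 L/h

CL = k × Vd = 0.0210 × 202 = 4.242 L/h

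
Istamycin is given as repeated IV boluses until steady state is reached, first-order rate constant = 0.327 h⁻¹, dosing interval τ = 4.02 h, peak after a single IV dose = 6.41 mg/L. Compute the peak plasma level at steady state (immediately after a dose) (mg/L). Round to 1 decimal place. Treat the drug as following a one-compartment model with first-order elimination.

e^(−kτ) = e^(−0.3270 × 4.02) = 0.2686
Accumulation ratio R = 1 / (1 − e^(−kτ)) = 1 / (1 − 0.2686) = 1.367
Steady-state peak = C₀ × R = 6.41 × 1.367 = 8.762 mg/L

8.8 mg/L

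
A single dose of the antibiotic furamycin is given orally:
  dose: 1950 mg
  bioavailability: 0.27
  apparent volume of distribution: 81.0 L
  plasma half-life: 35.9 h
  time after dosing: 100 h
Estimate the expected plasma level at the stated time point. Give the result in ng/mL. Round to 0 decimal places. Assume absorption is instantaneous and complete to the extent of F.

Amount reaching circulation = F × Dose = 0.27 × 1950 = 526.5 mg
C₀ = F·Dose / Vd = 526.5 / 81.0 = 6.500 mg/L
k = ln2 / t½ = 0.693147 / 35.9 = 0.01931 h⁻¹
C = C₀ · e^(−k·t) = 6.500 × e^(−0.01931 × 100)
  = 6.500 × 0.1450 = 0.9425 mg/L
Convert: 0.9425 mg/L × 1000 = 942.5 ng/mL

943 ng/mL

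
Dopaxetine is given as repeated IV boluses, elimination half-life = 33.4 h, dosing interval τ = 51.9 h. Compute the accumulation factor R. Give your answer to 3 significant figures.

1.52

k = ln2 / t½ = 0.693147 / 33.4 = 0.02075 h⁻¹
e^(−kτ) = e^(−0.02075 × 51.9) = 0.3406
Accumulation ratio R = 1 / (1 − e^(−kτ)) = 1 / (1 − 0.3406) = 1.517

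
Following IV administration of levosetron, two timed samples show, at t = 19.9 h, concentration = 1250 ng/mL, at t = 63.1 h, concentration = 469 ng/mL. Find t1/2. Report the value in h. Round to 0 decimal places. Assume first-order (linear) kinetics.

31 h

k = ln(C₁/C₂) / (t₂ − t₁) = ln(1250/469) / (63.1 − 19.9)
  = 0.9803 / 43.20 = 0.02269 h⁻¹
t½ = ln2 / k = 0.693147 / 0.02269 = 30.55 h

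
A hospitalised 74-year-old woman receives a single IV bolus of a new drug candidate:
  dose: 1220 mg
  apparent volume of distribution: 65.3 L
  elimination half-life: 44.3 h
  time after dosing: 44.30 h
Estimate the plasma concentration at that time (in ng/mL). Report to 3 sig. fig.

9340 ng/mL

C₀ = Dose / Vd = 1220 / 65.3 = 18.68 mg/L
k = ln2 / t½ = 0.693147 / 44.3 = 0.01565 h⁻¹
t / t½ = 44.30 / 44.3 = 1 half-lives
C = C₀ × (1/2)^1 = 18.68 × 0.5000 = 9.340 mg/L
Convert: 9.340 mg/L × 1000 = 9340 ng/mL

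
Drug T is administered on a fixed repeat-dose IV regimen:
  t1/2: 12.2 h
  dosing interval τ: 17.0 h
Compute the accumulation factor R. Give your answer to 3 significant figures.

k = ln2 / t½ = 0.693147 / 12.2 = 0.05682 h⁻¹
e^(−kτ) = e^(−0.05682 × 17.0) = 0.3806
Accumulation ratio R = 1 / (1 − e^(−kτ)) = 1 / (1 − 0.3806) = 1.614

1.61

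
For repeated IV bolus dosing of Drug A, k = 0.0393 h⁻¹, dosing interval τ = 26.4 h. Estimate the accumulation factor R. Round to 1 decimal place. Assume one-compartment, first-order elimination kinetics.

e^(−kτ) = e^(−0.03930 × 26.4) = 0.3543
Accumulation ratio R = 1 / (1 − e^(−kτ)) = 1 / (1 − 0.3543) = 1.549

1.5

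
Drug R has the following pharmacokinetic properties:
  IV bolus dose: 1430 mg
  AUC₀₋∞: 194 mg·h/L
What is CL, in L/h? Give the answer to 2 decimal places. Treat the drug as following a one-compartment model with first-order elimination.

CL = Dose / AUC = 1430 / 194 = 7.371 L/h

7.37 L/h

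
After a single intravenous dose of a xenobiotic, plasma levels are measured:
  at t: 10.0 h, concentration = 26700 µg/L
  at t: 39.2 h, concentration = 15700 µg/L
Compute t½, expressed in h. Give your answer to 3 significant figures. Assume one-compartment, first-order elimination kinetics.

k = ln(C₁/C₂) / (t₂ − t₁) = ln(26700/15700) / (39.2 − 10.0)
  = 0.5310 / 29.20 = 0.01818 h⁻¹
t½ = ln2 / k = 0.693147 / 0.01818 = 38.13 h

38.1 h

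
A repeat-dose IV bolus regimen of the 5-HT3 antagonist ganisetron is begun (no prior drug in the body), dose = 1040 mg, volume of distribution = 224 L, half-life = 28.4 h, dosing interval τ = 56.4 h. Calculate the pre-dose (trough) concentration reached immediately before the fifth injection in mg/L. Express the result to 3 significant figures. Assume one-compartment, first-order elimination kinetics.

1.56 mg/L

C₀ per dose = Dose / Vd = 1040 / 224 = 4.643 mg/L
k = ln2 / t½ = 0.693147 / 28.4 = 0.02441 h⁻¹
Fraction remaining after one interval: r = e^(−kτ) = e^(−0.02441 × 56.4) = 0.2524
Before dose 5, 4 doses have been given (aged 1τ, 2τ, 3τ, 4τ).
C_trough = C₀ × (r + r² + … + r^4) = C₀ × r(1−r^4)/(1−r)
        = 4.643 × 0.2524 × (1 − 0.004058) / (1 − 0.2524) = 1.561 mg/L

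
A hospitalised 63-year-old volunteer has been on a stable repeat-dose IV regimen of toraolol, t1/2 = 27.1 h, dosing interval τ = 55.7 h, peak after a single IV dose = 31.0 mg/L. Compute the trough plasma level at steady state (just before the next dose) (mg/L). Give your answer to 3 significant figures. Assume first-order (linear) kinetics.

k = ln2 / t½ = 0.693147 / 27.1 = 0.02558 h⁻¹
e^(−kτ) = e^(−0.02558 × 55.7) = 0.2406
Accumulation ratio R = 1 / (1 − e^(−kτ)) = 1 / (1 − 0.2406) = 1.317
Steady-state trough = C₀ × R × e^(−kτ) = 31.0 × 1.317 × 0.2406 = 9.823 mg/L

9.82 mg/L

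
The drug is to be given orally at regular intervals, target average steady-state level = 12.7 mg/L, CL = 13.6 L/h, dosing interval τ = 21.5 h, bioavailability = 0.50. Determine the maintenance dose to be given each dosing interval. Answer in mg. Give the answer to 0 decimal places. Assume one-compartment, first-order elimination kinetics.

7427 mg

At steady state, F × (Dose/τ) = Css × CL.
Dose = Css × CL × τ / F = 12.7 × 13.60 × 21.5 / 0.50 = 7427 mg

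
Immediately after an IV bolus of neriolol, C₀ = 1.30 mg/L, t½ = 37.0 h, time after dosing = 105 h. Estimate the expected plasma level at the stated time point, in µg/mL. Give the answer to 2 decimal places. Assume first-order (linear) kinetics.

0.18 µg/mL

k = ln2 / t½ = 0.693147 / 37.0 = 0.01873 h⁻¹
C = C₀ · e^(−k·t) = 1.300 × e^(−0.01873 × 105)
  = 1.300 × 0.1399 = 0.1819 mg/L
(0.1819 mg/L = 0.1819 µg/mL)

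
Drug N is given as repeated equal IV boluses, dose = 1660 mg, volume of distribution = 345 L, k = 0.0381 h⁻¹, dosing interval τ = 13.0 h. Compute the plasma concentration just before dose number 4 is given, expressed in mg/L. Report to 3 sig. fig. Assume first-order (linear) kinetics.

C₀ per dose = Dose / Vd = 1660 / 345 = 4.812 mg/L
Fraction remaining after one interval: r = e^(−kτ) = e^(−0.03810 × 13.0) = 0.6094
Before dose 4, 3 doses have been given (aged 1τ, 2τ, 3τ).
C_trough = C₀ × (r + r² + … + r^3) = C₀ × r(1−r^3)/(1−r)
        = 4.812 × 0.6094 × (1 − 0.2263) / (1 − 0.6094) = 5.809 mg/L

5.81 mg/L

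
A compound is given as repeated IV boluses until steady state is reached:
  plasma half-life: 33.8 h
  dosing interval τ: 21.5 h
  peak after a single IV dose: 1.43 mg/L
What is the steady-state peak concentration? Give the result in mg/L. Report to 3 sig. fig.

k = ln2 / t½ = 0.693147 / 33.8 = 0.02051 h⁻¹
e^(−kτ) = e^(−0.02051 × 21.5) = 0.6434
Accumulation ratio R = 1 / (1 − e^(−kτ)) = 1 / (1 − 0.6434) = 2.804
Steady-state peak = C₀ × R = 1.43 × 2.804 = 4.010 mg/L

4.01 mg/L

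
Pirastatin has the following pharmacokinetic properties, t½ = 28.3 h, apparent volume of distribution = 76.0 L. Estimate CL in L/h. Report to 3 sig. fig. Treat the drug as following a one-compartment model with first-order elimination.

k = ln2 / t½ = 0.693147 / 28.3 = 0.02449 h⁻¹
CL = k × Vd = 0.02449 × 76.0 = 1.861 L/h

1.86 L/h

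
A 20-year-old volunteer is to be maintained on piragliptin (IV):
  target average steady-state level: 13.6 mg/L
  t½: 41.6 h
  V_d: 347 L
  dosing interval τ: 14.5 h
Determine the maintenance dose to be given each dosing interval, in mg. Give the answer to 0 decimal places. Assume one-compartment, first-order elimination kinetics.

k = ln2 / t½ = 0.693147 / 41.6 = 0.01666 h⁻¹
CL = k × Vd = 0.01666 × 347 = 5.781 L/h
At steady state, Dose/τ = Css × CL.
Dose = Css × CL × τ = 13.6 × 5.781 × 14.5 = 1140 mg

1140 mg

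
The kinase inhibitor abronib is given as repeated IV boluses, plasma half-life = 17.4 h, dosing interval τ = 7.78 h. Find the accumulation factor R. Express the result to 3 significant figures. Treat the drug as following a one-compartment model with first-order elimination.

k = ln2 / t½ = 0.693147 / 17.4 = 0.03984 h⁻¹
e^(−kτ) = e^(−0.03984 × 7.78) = 0.7335
Accumulation ratio R = 1 / (1 − e^(−kτ)) = 1 / (1 − 0.7335) = 3.752

3.75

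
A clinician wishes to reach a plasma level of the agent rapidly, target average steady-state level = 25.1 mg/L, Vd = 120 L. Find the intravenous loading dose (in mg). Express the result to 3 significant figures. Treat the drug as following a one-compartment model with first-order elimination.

LD = Css × Vd = 25.1 × 120 = 3012 mg

3010 mg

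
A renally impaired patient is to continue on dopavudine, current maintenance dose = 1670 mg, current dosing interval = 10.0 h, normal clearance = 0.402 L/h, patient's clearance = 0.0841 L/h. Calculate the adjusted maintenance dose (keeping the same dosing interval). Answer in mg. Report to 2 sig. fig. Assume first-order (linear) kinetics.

To keep the same average steady-state level, dosing rate must scale with clearance.
CL ratio = 0.0841 / 0.402 = 0.2092
New dose (same interval) = 1670 × 0.2092 = 349.4 mg

350 mg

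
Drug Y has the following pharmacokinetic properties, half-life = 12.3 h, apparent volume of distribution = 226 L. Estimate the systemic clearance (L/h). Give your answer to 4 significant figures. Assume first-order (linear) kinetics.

k = ln2 / t½ = 0.693147 / 12.3 = 0.05635 h⁻¹
CL = k × Vd = 0.05635 × 226 = 12.74 L/h

12.74 L/h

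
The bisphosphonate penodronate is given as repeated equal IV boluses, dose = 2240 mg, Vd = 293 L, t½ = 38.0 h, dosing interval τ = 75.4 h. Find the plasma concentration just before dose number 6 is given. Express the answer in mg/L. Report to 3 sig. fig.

C₀ per dose = Dose / Vd = 2240 / 293 = 7.645 mg/L
k = ln2 / t½ = 0.693147 / 38.0 = 0.01824 h⁻¹
Fraction remaining after one interval: r = e^(−kτ) = e^(−0.01824 × 75.4) = 0.2528
Before dose 6, 5 doses have been given (aged 1τ, 2τ, 3τ, 4τ, 5τ).
C_trough = C₀ × (r + r² + … + r^5) = C₀ × r(1−r^5)/(1−r)
        = 7.645 × 0.2528 × (1 − 0.001032) / (1 − 0.2528) = 2.584 mg/L

2.58 mg/L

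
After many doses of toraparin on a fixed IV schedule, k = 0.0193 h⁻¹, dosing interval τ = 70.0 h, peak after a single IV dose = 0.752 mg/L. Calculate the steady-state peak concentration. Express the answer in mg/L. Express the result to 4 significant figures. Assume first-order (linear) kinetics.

e^(−kτ) = e^(−0.01930 × 70.0) = 0.2590
Accumulation ratio R = 1 / (1 − e^(−kτ)) = 1 / (1 − 0.2590) = 1.350
Steady-state peak = C₀ × R = 0.752 × 1.350 = 1.015 mg/L

1.015 mg/L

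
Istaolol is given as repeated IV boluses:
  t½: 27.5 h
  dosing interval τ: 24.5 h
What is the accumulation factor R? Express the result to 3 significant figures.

2.17

k = ln2 / t½ = 0.693147 / 27.5 = 0.02521 h⁻¹
e^(−kτ) = e^(−0.02521 × 24.5) = 0.5392
Accumulation ratio R = 1 / (1 − e^(−kτ)) = 1 / (1 − 0.5392) = 2.170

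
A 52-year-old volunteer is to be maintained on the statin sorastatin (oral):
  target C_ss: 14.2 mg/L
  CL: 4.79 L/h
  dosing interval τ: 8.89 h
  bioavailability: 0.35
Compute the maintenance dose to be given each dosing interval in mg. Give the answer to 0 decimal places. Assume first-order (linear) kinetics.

1728 mg

At steady state, F × (Dose/τ) = Css × CL.
Dose = Css × CL × τ / F = 14.2 × 4.790 × 8.89 / 0.35 = 1728 mg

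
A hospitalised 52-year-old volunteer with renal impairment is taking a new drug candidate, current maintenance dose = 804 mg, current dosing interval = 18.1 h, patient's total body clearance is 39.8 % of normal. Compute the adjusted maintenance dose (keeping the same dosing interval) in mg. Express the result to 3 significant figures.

To keep the same average steady-state level, dosing rate must scale with clearance.
CL ratio = 39.8 / 100 = 0.3980
New dose (same interval) = 804 × 0.3980 = 320.0 mg

320 mg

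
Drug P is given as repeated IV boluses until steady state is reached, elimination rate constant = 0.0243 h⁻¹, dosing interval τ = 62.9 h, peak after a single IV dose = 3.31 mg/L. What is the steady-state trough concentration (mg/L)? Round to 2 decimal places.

e^(−kτ) = e^(−0.02430 × 62.9) = 0.2169
Accumulation ratio R = 1 / (1 − e^(−kτ)) = 1 / (1 − 0.2169) = 1.277
Steady-state trough = C₀ × R × e^(−kτ) = 3.31 × 1.277 × 0.2169 = 0.9168 mg/L

0.92 mg/L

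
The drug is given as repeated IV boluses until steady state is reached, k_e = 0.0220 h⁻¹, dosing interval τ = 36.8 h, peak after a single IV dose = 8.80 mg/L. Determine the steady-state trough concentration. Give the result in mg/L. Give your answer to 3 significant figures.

7.06 mg/L

e^(−kτ) = e^(−0.02200 × 36.8) = 0.4450
Accumulation ratio R = 1 / (1 − e^(−kτ)) = 1 / (1 − 0.4450) = 1.802
Steady-state trough = C₀ × R × e^(−kτ) = 8.80 × 1.802 × 0.4450 = 7.057 mg/L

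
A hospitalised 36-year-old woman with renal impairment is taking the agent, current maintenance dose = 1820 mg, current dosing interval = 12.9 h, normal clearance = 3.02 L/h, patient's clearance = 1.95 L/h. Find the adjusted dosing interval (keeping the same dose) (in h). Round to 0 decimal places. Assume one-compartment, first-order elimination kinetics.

20 h

To keep the same average steady-state level, dosing rate must scale with clearance.
CL ratio = 1.95 / 3.02 = 0.6457
New interval (same dose) = 12.9 / 0.6457 = 19.98 h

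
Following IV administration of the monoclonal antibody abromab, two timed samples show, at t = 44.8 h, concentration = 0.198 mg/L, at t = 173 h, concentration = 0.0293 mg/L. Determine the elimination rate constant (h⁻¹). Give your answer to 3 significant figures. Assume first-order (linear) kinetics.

0.0149 h⁻¹

k = ln(C₁/C₂) / (t₂ − t₁) = ln(0.198/0.0293) / (173 − 44.8)
  = 1.911 / 128.2 = 0.01491 h⁻¹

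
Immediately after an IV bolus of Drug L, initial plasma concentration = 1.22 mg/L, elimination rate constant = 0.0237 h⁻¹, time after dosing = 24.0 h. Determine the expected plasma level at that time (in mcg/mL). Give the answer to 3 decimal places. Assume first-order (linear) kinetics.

C = C₀ · e^(−k·t) = 1.220 × e^(−0.02370 × 24.0)
  = 1.220 × 0.5662 = 0.6908 mg/L
(0.6908 mg/L = 0.6908 mcg/mL)

0.691 mcg/mL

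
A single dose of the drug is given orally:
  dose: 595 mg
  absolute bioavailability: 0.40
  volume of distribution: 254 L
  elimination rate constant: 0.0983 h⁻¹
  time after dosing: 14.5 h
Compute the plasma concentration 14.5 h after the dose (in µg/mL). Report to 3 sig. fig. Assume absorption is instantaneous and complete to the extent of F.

0.225 µg/mL

Amount reaching circulation = F × Dose = 0.40 × 595.0 = 238.0 mg
C₀ = F·Dose / Vd = 238.0 / 254 = 0.9370 mg/L
C = C₀ · e^(−k·t) = 0.9370 × e^(−0.09830 × 14.5)
  = 0.9370 × 0.2404 = 0.2253 mg/L
(0.2253 mg/L = 0.2253 µg/mL)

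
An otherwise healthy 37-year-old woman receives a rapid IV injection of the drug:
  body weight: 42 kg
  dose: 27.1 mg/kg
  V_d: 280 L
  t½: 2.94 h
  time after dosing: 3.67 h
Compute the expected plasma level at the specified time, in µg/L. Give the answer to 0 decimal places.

1711 µg/L

Total dose = 27.1 × 42 = 1138 mg
C₀ = Dose / Vd = 1138 / 280 = 4.064 mg/L
k = ln2 / t½ = 0.693147 / 2.94 = 0.2358 h⁻¹
C = C₀ · e^(−k·t) = 4.064 × e^(−0.2358 × 3.67)
  = 4.064 × 0.4209 = 1.711 mg/L
Convert: 1.711 mg/L × 1000 = 1711 µg/L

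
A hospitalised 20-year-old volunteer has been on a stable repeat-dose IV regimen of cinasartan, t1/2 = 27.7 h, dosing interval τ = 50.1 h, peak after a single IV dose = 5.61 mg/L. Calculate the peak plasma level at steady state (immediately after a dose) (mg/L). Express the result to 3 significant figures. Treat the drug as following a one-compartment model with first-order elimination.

k = ln2 / t½ = 0.693147 / 27.7 = 0.02502 h⁻¹
e^(−kτ) = e^(−0.02502 × 50.1) = 0.2855
Accumulation ratio R = 1 / (1 − e^(−kτ)) = 1 / (1 − 0.2855) = 1.400
Steady-state peak = C₀ × R = 5.61 × 1.400 = 7.854 mg/L

7.85 mg/L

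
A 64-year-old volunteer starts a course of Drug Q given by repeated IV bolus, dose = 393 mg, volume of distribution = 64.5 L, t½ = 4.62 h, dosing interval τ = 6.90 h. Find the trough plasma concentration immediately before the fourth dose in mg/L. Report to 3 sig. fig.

C₀ per dose = Dose / Vd = 393 / 64.5 = 6.093 mg/L
k = ln2 / t½ = 0.693147 / 4.62 = 0.1500 h⁻¹
Fraction remaining after one interval: r = e^(−kτ) = e^(−0.1500 × 6.90) = 0.3552
Before dose 4, 3 doses have been given (aged 1τ, 2τ, 3τ).
C_trough = C₀ × (r + r² + … + r^3) = C₀ × r(1−r^3)/(1−r)
        = 6.093 × 0.3552 × (1 − 0.04481) / (1 − 0.3552) = 3.206 mg/L

3.21 mg/L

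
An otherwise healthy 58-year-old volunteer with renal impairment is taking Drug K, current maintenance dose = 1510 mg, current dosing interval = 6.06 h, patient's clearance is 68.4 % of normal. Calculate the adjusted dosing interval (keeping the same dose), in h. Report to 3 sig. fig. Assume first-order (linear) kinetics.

8.86 h

To keep the same average steady-state level, dosing rate must scale with clearance.
CL ratio = 68.4 / 100 = 0.6840
New interval (same dose) = 6.06 / 0.6840 = 8.860 h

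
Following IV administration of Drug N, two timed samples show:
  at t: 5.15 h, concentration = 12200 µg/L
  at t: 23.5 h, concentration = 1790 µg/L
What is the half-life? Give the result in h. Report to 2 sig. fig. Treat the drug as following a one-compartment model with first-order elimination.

k = ln(C₁/C₂) / (t₂ − t₁) = ln(12200/1790) / (23.5 − 5.15)
  = 1.919 / 18.35 = 0.1046 h⁻¹
t½ = ln2 / k = 0.693147 / 0.1046 = 6.627 h

6.6 h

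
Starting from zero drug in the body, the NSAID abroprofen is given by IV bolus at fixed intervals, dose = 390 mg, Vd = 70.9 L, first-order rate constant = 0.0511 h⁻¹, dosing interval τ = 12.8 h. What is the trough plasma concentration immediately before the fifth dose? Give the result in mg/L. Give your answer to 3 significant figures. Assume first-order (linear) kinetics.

C₀ per dose = Dose / Vd = 390 / 70.9 = 5.501 mg/L
Fraction remaining after one interval: r = e^(−kτ) = e^(−0.05110 × 12.8) = 0.5199
Before dose 5, 4 doses have been given (aged 1τ, 2τ, 3τ, 4τ).
C_trough = C₀ × (r + r² + … + r^4) = C₀ × r(1−r^4)/(1−r)
        = 5.501 × 0.5199 × (1 − 0.07306) / (1 − 0.5199) = 5.522 mg/L

5.52 mg/L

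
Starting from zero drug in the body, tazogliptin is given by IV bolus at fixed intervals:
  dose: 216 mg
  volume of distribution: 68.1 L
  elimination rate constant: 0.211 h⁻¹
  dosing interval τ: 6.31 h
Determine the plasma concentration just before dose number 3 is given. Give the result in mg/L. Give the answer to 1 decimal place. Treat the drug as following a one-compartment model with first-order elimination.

C₀ per dose = Dose / Vd = 216 / 68.1 = 3.172 mg/L
Fraction remaining after one interval: r = e^(−kτ) = e^(−0.2110 × 6.31) = 0.2641
Before dose 3, 2 doses have been given (aged 1τ, 2τ).
C_trough = C₀ × (r + r²) = 3.172 × (0.2641 + 0.06975) = 1.059 mg/L

1.1 mg/L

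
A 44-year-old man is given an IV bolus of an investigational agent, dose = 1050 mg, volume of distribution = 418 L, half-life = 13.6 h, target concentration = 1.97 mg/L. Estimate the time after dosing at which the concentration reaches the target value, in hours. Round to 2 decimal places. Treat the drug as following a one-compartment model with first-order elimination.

C₀ = Dose / Vd = 1050 / 418 = 2.512 mg/L
k = ln2 / t½ = 0.693147 / 13.6 = 0.05097 h⁻¹
t = ln(C₀ / C) / k = ln(2.512 / 1.97) / 0.05097
  = ln(1.275) / 0.05097 = 0.2429 / 0.05097 = 4.766 h

4.77 h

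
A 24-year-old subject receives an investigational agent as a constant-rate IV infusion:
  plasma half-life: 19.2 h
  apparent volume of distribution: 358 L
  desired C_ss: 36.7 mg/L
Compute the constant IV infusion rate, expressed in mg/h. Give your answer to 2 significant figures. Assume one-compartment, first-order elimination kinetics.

k = ln2 / t½ = 0.693147 / 19.2 = 0.03610 h⁻¹
CL = k × Vd = 0.03610 × 358 = 12.92 L/h
At steady state, infusion rate R₀ = Css × CL = 36.7 × 12.92 = 474.2 mg/h

470 mg/h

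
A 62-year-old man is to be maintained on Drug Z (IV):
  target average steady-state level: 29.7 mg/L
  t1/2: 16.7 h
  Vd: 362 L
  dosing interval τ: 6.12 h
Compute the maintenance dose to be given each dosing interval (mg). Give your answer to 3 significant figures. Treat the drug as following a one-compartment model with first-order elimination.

2730 mg

k = ln2 / t½ = 0.693147 / 16.7 = 0.04151 h⁻¹
CL = k × Vd = 0.04151 × 362 = 15.03 L/h
At steady state, Dose/τ = Css × CL.
Dose = Css × CL × τ = 29.7 × 15.03 × 6.12 = 2732 mg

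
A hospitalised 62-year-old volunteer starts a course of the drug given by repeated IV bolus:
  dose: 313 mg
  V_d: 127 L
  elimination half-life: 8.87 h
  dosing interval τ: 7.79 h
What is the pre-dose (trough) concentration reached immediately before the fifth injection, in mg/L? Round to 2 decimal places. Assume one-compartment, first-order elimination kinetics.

C₀ per dose = Dose / Vd = 313 / 127 = 2.465 mg/L
k = ln2 / t½ = 0.693147 / 8.87 = 0.07815 h⁻¹
Fraction remaining after one interval: r = e^(−kτ) = e^(−0.07815 × 7.79) = 0.5440
Before dose 5, 4 doses have been given (aged 1τ, 2τ, 3τ, 4τ).
C_trough = C₀ × (r + r² + … + r^4) = C₀ × r(1−r^4)/(1−r)
        = 2.465 × 0.5440 × (1 − 0.08758) / (1 − 0.5440) = 2.683 mg/L

2.68 mg/L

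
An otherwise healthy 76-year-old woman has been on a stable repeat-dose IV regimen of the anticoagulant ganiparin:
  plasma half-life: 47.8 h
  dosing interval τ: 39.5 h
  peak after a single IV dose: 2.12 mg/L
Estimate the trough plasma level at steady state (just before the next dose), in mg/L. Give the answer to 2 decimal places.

2.74 mg/L

k = ln2 / t½ = 0.693147 / 47.8 = 0.01450 h⁻¹
e^(−kτ) = e^(−0.01450 × 39.5) = 0.5640
Accumulation ratio R = 1 / (1 − e^(−kτ)) = 1 / (1 − 0.5640) = 2.294
Steady-state trough = C₀ × R × e^(−kτ) = 2.12 × 2.294 × 0.5640 = 2.743 mg/L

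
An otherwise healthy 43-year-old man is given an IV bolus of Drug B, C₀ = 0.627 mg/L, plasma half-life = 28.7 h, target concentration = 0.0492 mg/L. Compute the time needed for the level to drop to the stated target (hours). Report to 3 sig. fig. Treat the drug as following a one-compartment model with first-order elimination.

k = ln2 / t½ = 0.693147 / 28.7 = 0.02415 h⁻¹
t = ln(C₀ / C) / k = ln(0.6270 / 0.0492) / 0.02415
  = ln(12.74) / 0.02415 = 2.545 / 0.02415 = 105.4 h

105 h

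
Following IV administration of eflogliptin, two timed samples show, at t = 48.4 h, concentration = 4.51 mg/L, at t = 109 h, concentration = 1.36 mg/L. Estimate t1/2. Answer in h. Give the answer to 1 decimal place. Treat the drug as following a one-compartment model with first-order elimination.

k = ln(C₁/C₂) / (t₂ − t₁) = ln(4.51/1.36) / (109 − 48.4)
  = 1.199 / 60.60 = 0.01979 h⁻¹
t½ = ln2 / k = 0.693147 / 0.01979 = 35.03 h

35.0 h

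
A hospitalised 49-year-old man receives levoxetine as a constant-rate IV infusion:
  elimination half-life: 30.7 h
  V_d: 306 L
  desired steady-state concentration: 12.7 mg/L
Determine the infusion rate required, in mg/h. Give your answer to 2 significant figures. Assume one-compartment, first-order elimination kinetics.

k = ln2 / t½ = 0.693147 / 30.7 = 0.02258 h⁻¹
CL = k × Vd = 0.02258 × 306 = 6.909 L/h
At steady state, infusion rate R₀ = Css × CL = 12.7 × 6.909 = 87.74 mg/h

88 mg/h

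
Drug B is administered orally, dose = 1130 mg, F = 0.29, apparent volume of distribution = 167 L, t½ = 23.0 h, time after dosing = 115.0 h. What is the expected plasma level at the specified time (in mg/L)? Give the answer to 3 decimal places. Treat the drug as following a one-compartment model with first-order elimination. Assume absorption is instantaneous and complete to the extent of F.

Amount reaching circulation = F × Dose = 0.29 × 1130 = 327.7 mg
C₀ = F·Dose / Vd = 327.7 / 167 = 1.962 mg/L
k = ln2 / t½ = 0.693147 / 23.0 = 0.03014 h⁻¹
t / t½ = 115.0 / 23.0 = 5 half-lives
C = C₀ × (1/2)^5 = 1.962 × 0.03125 = 0.06131 mg/L

0.061 mg/L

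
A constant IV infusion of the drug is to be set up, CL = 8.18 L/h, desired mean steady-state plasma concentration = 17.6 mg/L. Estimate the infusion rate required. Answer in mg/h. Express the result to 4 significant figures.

At steady state, infusion rate R₀ = Css × CL = 17.6 × 8.180 = 144.0 mg/h

144.0 mg/h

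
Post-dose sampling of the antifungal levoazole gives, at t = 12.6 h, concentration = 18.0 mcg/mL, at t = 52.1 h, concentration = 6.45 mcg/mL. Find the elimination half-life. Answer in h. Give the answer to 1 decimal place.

26.7 h

k = ln(C₁/C₂) / (t₂ − t₁) = ln(18.0/6.45) / (52.1 − 12.6)
  = 1.026 / 39.50 = 0.02597 h⁻¹
t½ = ln2 / k = 0.693147 / 0.02597 = 26.69 h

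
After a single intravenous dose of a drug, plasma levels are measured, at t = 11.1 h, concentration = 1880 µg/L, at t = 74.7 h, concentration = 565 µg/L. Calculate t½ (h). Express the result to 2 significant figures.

37 h

k = ln(C₁/C₂) / (t₂ − t₁) = ln(1880/565) / (74.7 − 11.1)
  = 1.202 / 63.60 = 0.01890 h⁻¹
t½ = ln2 / k = 0.693147 / 0.01890 = 36.67 h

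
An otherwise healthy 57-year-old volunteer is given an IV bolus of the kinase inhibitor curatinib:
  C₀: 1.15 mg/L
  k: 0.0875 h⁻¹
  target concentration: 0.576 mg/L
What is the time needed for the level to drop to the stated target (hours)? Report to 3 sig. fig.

t = ln(C₀ / C) / k = ln(1.150 / 0.576) / 0.08750
  = ln(1.997) / 0.08750 = 0.6916 / 0.08750 = 7.904 h

7.90 h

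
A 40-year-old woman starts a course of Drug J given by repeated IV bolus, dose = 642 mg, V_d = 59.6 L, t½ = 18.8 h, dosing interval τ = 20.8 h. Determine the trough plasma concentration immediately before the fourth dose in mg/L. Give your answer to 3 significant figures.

C₀ per dose = Dose / Vd = 642 / 59.6 = 10.77 mg/L
k = ln2 / t½ = 0.693147 / 18.8 = 0.03687 h⁻¹
Fraction remaining after one interval: r = e^(−kτ) = e^(−0.03687 × 20.8) = 0.4645
Before dose 4, 3 doses have been given (aged 1τ, 2τ, 3τ).
C_trough = C₀ × (r + r² + … + r^3) = C₀ × r(1−r^3)/(1−r)
        = 10.77 × 0.4645 × (1 − 0.1002) / (1 − 0.4645) = 8.406 mg/L

8.41 mg/L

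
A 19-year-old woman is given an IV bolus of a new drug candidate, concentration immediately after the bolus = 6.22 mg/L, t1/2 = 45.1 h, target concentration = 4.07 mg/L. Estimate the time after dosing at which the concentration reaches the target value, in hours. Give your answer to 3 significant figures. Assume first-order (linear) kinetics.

k = ln2 / t½ = 0.693147 / 45.1 = 0.01537 h⁻¹
t = ln(C₀ / C) / k = ln(6.220 / 4.07) / 0.01537
  = ln(1.528) / 0.01537 = 0.4240 / 0.01537 = 27.59 h

27.6 h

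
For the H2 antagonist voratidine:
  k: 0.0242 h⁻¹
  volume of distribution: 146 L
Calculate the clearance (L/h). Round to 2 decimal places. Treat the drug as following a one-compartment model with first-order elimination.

3.53 L/h

CL = k × Vd = 0.0242 × 146 = 3.533 L/h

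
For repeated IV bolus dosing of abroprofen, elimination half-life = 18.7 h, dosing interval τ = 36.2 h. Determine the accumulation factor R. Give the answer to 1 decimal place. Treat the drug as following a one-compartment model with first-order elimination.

k = ln2 / t½ = 0.693147 / 18.7 = 0.03707 h⁻¹
e^(−kτ) = e^(−0.03707 × 36.2) = 0.2613
Accumulation ratio R = 1 / (1 − e^(−kτ)) = 1 / (1 − 0.2613) = 1.354

1.4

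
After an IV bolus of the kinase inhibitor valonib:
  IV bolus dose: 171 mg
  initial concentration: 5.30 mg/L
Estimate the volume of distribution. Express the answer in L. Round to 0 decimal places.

32 L

Vd = Dose / C₀ = 171.0 / 5.30 = 32.26 L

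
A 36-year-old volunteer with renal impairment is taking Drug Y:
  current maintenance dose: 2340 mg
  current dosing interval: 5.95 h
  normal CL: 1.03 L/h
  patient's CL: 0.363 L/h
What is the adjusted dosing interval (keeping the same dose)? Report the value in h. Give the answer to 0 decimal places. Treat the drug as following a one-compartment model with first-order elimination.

17 h

To keep the same average steady-state level, dosing rate must scale with clearance.
CL ratio = 0.363 / 1.03 = 0.3524
New interval (same dose) = 5.95 / 0.3524 = 16.88 h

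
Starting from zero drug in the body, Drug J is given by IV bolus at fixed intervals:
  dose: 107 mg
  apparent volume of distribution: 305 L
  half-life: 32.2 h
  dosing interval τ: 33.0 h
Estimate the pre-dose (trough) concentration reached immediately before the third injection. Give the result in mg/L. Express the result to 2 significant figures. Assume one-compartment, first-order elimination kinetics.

0.26 mg/L

C₀ per dose = Dose / Vd = 107 / 305 = 0.3508 mg/L
k = ln2 / t½ = 0.693147 / 32.2 = 0.02153 h⁻¹
Fraction remaining after one interval: r = e^(−kτ) = e^(−0.02153 × 33.0) = 0.4914
Before dose 3, 2 doses have been given (aged 1τ, 2τ).
C_trough = C₀ × (r + r²) = 0.3508 × (0.4914 + 0.2415) = 0.2571 mg/L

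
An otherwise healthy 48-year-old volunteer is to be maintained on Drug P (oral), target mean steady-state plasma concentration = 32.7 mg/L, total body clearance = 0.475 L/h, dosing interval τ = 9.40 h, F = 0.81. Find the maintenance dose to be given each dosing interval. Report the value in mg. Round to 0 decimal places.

At steady state, F × (Dose/τ) = Css × CL.
Dose = Css × CL × τ / F = 32.7 × 0.4750 × 9.40 / 0.81 = 180.3 mg

180 mg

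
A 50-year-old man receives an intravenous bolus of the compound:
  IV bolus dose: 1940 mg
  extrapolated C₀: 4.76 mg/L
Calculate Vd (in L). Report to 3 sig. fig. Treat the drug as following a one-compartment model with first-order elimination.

Vd = Dose / C₀ = 1940 / 4.76 = 407.6 L

408 L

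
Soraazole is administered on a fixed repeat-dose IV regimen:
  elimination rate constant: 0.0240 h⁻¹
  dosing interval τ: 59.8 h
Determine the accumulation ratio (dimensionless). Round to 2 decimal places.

1.31

e^(−kτ) = e^(−0.02400 × 59.8) = 0.2381
Accumulation ratio R = 1 / (1 − e^(−kτ)) = 1 / (1 − 0.2381) = 1.313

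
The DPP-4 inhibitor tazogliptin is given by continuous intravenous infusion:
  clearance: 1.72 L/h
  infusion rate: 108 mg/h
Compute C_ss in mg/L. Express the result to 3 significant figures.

At steady state Css = R₀ / CL = 108 / 1.720 = 62.79 mg/L

62.8 mg/L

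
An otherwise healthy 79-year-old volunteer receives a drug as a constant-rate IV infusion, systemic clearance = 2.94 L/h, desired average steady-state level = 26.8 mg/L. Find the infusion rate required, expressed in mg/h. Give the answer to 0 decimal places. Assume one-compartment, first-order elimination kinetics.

At steady state, infusion rate R₀ = Css × CL = 26.8 × 2.940 = 78.79 mg/h

79 mg/h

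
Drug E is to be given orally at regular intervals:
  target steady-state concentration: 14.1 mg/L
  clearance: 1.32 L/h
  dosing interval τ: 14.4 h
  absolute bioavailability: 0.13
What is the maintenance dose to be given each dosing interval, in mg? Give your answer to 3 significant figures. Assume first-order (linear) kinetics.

2060 mg

At steady state, F × (Dose/τ) = Css × CL.
Dose = Css × CL × τ / F = 14.1 × 1.320 × 14.4 / 0.13 = 2062 mg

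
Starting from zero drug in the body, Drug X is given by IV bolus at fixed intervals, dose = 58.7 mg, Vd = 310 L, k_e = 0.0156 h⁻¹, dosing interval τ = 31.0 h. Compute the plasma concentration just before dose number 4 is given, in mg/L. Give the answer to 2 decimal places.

C₀ per dose = Dose / Vd = 58.7 / 310 = 0.1894 mg/L
Fraction remaining after one interval: r = e^(−kτ) = e^(−0.01560 × 31.0) = 0.6166
Before dose 4, 3 doses have been given (aged 1τ, 2τ, 3τ).
C_trough = C₀ × (r + r² + … + r^3) = C₀ × r(1−r^3)/(1−r)
        = 0.1894 × 0.6166 × (1 − 0.2344) / (1 − 0.6166) = 0.2332 mg/L

0.23 mg/L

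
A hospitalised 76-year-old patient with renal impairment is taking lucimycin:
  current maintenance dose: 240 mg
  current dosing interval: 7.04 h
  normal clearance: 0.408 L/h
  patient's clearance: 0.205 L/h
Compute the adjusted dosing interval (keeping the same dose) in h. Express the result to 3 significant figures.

To keep the same average steady-state level, dosing rate must scale with clearance.
CL ratio = 0.205 / 0.408 = 0.5025
New interval (same dose) = 7.04 / 0.5025 = 14.01 h

14.0 h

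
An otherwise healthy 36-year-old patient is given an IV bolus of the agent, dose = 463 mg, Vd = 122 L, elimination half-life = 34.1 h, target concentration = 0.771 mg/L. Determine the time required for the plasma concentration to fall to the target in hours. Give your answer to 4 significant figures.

78.41 h

C₀ = Dose / Vd = 463.0 / 122 = 3.795 mg/L
k = ln2 / t½ = 0.693147 / 34.1 = 0.02033 h⁻¹
t = ln(C₀ / C) / k = ln(3.795 / 0.771) / 0.02033
  = ln(4.922) / 0.02033 = 1.594 / 0.02033 = 78.41 h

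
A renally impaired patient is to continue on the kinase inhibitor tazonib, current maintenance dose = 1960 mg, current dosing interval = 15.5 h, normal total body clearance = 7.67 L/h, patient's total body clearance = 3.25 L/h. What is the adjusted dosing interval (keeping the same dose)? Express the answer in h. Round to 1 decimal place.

To keep the same average steady-state level, dosing rate must scale with clearance.
CL ratio = 3.25 / 7.67 = 0.4237
New interval (same dose) = 15.5 / 0.4237 = 36.58 h

36.6 h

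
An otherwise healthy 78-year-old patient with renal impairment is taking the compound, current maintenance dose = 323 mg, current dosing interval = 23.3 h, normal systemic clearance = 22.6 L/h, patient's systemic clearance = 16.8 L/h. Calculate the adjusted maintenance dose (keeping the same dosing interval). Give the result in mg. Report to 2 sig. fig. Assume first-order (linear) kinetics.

240 mg

To keep the same average steady-state level, dosing rate must scale with clearance.
CL ratio = 16.8 / 22.6 = 0.7434
New dose (same interval) = 323 × 0.7434 = 240.1 mg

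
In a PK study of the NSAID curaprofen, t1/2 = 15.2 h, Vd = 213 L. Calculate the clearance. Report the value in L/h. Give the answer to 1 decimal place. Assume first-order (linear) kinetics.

9.7 L/h

k = ln2 / t½ = 0.693147 / 15.2 = 0.04560 h⁻¹
CL = k × Vd = 0.04560 × 213 = 9.713 L/h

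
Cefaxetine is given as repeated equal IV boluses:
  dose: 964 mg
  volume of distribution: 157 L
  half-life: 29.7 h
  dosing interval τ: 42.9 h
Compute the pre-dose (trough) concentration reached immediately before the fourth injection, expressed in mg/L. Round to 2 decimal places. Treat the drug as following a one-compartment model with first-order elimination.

C₀ per dose = Dose / Vd = 964 / 157 = 6.140 mg/L
k = ln2 / t½ = 0.693147 / 29.7 = 0.02334 h⁻¹
Fraction remaining after one interval: r = e^(−kτ) = e^(−0.02334 × 42.9) = 0.3674
Before dose 4, 3 doses have been given (aged 1τ, 2τ, 3τ).
C_trough = C₀ × (r + r² + … + r^3) = C₀ × r(1−r^3)/(1−r)
        = 6.140 × 0.3674 × (1 − 0.04959) / (1 − 0.3674) = 3.389 mg/L

3.39 mg/L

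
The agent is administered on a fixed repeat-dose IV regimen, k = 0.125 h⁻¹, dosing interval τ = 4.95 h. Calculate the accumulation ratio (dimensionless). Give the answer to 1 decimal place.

e^(−kτ) = e^(−0.1250 × 4.95) = 0.5386
Accumulation ratio R = 1 / (1 − e^(−kτ)) = 1 / (1 − 0.5386) = 2.167

2.2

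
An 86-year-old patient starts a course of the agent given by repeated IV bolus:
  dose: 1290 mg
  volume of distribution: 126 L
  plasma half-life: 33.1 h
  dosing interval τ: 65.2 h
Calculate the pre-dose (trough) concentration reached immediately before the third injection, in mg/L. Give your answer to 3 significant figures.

C₀ per dose = Dose / Vd = 1290 / 126 = 10.24 mg/L
k = ln2 / t½ = 0.693147 / 33.1 = 0.02094 h⁻¹
Fraction remaining after one interval: r = e^(−kτ) = e^(−0.02094 × 65.2) = 0.2553
Before dose 3, 2 doses have been given (aged 1τ, 2τ).
C_trough = C₀ × (r + r²) = 10.24 × (0.2553 + 0.06518) = 3.282 mg/L

3.28 mg/L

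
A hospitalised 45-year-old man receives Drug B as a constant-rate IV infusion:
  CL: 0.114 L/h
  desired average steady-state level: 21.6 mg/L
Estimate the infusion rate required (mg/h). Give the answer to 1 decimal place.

2.5 mg/h

At steady state, infusion rate R₀ = Css × CL = 21.6 × 0.1140 = 2.462 mg/h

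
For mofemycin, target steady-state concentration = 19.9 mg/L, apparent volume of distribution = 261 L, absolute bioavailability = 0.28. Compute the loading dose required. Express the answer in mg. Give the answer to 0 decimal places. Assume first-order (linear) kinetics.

LD = Css × Vd / F = 19.9 × 261 / 0.28 = 18550 mg

18550 mg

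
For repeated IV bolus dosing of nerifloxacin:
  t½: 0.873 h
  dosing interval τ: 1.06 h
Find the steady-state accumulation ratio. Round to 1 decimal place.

k = ln2 / t½ = 0.693147 / 0.873 = 0.7940 h⁻¹
e^(−kτ) = e^(−0.7940 × 1.06) = 0.4310
Accumulation ratio R = 1 / (1 − e^(−kτ)) = 1 / (1 − 0.4310) = 1.757

1.8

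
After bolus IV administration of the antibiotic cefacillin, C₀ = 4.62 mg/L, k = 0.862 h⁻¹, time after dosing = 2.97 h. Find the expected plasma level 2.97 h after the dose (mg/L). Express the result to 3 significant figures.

0.357 mg/L

C = C₀ · e^(−k·t) = 4.620 × e^(−0.8620 × 2.97)
  = 4.620 × 0.07729 = 0.3571 mg/L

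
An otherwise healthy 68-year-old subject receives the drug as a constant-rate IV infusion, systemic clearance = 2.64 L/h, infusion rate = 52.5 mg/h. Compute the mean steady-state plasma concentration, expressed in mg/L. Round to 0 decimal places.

20 mg/L

At steady state Css = R₀ / CL = 52.5 / 2.640 = 19.89 mg/L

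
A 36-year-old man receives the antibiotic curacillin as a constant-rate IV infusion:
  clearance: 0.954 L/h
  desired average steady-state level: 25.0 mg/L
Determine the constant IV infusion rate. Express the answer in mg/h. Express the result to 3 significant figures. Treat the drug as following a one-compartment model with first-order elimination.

23.9 mg/h

At steady state, infusion rate R₀ = Css × CL = 25.0 × 0.9540 = 23.85 mg/h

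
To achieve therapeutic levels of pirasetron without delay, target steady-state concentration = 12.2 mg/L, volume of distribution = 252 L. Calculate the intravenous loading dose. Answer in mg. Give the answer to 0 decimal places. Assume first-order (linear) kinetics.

LD = Css × Vd = 12.2 × 252 = 3074 mg

3074 mg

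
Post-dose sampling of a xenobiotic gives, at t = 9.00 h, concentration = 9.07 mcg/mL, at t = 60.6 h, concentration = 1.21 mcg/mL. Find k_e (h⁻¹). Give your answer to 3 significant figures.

k = ln(C₁/C₂) / (t₂ − t₁) = ln(9.07/1.21) / (60.6 − 9.00)
  = 2.014 / 51.60 = 0.03903 h⁻¹

0.0390 h⁻¹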